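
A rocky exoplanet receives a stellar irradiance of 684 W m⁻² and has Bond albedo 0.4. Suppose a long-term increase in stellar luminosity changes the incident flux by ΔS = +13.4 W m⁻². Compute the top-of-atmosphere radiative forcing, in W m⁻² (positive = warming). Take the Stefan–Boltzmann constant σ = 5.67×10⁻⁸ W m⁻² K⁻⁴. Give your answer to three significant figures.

ΔF = Δ[S(1−α)]/4 = (1−0.4)·+13.4/4 = 2.010 W m⁻².

2.01 W m⁻²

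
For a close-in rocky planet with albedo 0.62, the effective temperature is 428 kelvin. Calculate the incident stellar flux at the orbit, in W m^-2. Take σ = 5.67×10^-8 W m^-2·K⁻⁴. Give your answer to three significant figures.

20000 W m^-2

From S(1−α)/4 = σT⁴: S = 4σT⁴/(1−α).
The emitted flux is σT⁴ = 1903 W m^-2.
S = 4·1903/0.38 = 20030 W m^-2.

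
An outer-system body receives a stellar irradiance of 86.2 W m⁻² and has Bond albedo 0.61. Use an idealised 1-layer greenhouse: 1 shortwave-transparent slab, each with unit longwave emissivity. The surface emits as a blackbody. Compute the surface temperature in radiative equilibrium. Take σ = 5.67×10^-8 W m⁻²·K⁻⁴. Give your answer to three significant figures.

Top-of-atmosphere balance: σT_e⁴ = S(1−α)/4 = 8.405 W m⁻² → T_e = 110.3 K.
With N = 1 opaque layers, T_s = (N+1)^(1/4)·T_e = 2^(1/4)·110.3 = 131.2 K.

131 kelvin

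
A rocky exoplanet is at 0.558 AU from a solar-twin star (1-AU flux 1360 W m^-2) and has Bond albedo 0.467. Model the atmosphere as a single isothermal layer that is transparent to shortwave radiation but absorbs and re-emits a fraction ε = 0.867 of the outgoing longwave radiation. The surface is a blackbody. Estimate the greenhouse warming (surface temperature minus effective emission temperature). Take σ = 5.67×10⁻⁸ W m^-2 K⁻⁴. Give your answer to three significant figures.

48.6 kelvin

By the inverse-square law, S = 1360/0.558² = 4368 W m^-2.
The planet radiates to space at T_e = [S(1−α)/(4σ)]^(1/4) = 318.3 K.
Surface balance with a leaky layer gives σT_s⁴ = σT_e⁴·2/(2−ε), so T_s = T_e·[2/(2−0.867)]^(1/4) = 366.9 K.
The atmosphere warms the surface by 48.59 K.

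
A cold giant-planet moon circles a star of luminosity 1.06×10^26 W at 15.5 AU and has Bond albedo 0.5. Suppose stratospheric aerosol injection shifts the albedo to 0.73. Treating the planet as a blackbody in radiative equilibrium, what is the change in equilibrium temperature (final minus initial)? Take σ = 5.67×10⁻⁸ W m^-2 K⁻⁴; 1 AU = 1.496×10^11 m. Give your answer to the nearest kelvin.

Orbital distance: d = 15.5 AU = 2.319×10^12 m.
Spreading L over a sphere of radius d: S = 1.06×10^26/(4π·2.32×10^12²) = 1.569 W m^-2.
With α = 0.5, T₁ = 43.12 K.
With α = 0.73, T₂ = 36.97 K.
ΔT = T₂ − T₁ = -6.157 K.

-6 kelvin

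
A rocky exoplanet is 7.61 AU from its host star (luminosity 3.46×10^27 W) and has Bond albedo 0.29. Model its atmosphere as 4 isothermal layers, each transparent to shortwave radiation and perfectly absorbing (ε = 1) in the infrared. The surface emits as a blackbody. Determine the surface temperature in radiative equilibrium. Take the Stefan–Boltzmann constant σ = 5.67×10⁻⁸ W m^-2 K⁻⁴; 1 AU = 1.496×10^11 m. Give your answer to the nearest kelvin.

240 kelvin

Orbital distance: d = 7.61 AU = 1.138×10^12 m.
S = L/(4πd²) = 212.4 W m^-2.
Top-of-atmosphere balance: σT_e⁴ = S(1−α)/4 = 37.71 W m^-2 → T_e = 160.6 K.
For an N-layer opaque stack, T_s⁴ = (N+1)T_e⁴, hence T_s = (5)^(1/4)×160.6 K = 240.1 K.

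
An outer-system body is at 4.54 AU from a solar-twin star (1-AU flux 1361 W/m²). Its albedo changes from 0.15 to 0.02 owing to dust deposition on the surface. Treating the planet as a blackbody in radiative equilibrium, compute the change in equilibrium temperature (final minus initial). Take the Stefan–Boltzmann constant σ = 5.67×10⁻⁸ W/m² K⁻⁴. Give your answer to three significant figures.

Irradiance scales as 1/d², so S = 1361 W/m² × (1/4.54)² = 66.03 W/m².
With α = 0.15, T₁ = 125.4 K.
Final:   T₂ = [S(1−0.02)/(4σ)]^(1/4) = 130.0 K.
ΔT = T₂ − T₁ = 4.543 K.

4.54 K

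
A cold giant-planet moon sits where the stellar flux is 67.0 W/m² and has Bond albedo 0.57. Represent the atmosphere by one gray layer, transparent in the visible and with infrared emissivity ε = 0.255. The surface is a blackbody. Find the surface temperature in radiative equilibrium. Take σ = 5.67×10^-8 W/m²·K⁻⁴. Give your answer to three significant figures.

Effective emission temperature (TOA balance): σT_e⁴ = S(1−α)/4 = 7.203 W/m² → T_e = 106.2 K.
The surface balance (absorbed SW + ε·downward IR = σT_s⁴) with T_a⁴ = T_s⁴/2 reduces to T_s = T_e·[2/(2−ε)]^¼ = 109.8 K.

110 K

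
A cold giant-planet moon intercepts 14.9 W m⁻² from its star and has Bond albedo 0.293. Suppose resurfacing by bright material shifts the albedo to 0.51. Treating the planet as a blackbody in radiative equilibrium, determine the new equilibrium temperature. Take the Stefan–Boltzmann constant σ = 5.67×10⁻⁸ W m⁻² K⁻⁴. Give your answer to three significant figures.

75.3 kelvin

With the new albedo, S(1−α₂)/4 = 1.825 W m⁻², so T₂ = 75.32 K.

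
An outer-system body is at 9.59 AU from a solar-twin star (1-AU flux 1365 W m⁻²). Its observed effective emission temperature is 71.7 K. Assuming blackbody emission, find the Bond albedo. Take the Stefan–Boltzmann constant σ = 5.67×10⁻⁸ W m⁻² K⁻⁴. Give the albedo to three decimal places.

0.596

By the inverse-square law, S = 1365/9.59² = 14.84 W m⁻².
Energy balance: S(1−α)/4 = σT⁴, so 1−α = 4σT⁴/S.
4σT⁴ = 4·5.67×10⁻⁸·(71.7)⁴ = 5.994 W m⁻².
1−α = 5.994/14.84 = 0.4039, so α = 0.5961.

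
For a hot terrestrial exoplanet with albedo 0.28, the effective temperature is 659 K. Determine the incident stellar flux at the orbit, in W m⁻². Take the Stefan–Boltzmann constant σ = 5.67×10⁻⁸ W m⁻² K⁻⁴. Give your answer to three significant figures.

59400 W m⁻²

From S(1−α)/4 = σT⁴: S = 4σT⁴/(1−α).
σT⁴ = 5.67×10⁻⁸·(659)⁴ = 10690 W m⁻².
So S = 4×10690/(1−0.28) = 59410 W m⁻².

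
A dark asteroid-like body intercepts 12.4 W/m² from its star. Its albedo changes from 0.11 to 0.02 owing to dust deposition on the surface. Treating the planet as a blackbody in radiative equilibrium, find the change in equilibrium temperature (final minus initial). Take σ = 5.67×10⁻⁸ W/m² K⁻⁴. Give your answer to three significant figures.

Initial: T₁ = [S(1−0.11)/(4σ)]^(1/4) = 83.52 K.
Final:   T₂ = [S(1−0.02)/(4σ)]^(1/4) = 85.56 K.
Change: 85.56 − 83.52 = 2.036 K.

2.04 kelvin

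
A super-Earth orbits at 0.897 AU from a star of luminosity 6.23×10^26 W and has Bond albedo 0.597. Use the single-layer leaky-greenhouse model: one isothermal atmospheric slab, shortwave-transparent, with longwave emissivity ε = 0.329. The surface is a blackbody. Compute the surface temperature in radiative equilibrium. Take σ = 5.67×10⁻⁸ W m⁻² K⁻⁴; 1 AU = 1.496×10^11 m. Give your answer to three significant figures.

Orbital distance: d = 0.897 AU = 1.342×10^11 m.
Flux at the orbit: S = L/(4πd²) = 6.23×10^26/(4π·(1.34×10^11)²) = 2753 W m⁻².
At the top of the atmosphere, σT_e⁴ = S(1−α)/4 = 277.4 W m⁻², giving T_e = 264.5 K.
For a single slab of emissivity ε, T_s⁴ = 2T_e⁴/(2−ε); thus T_s = 264.5·(1.197)^(1/4) = 276.6 K.

277 K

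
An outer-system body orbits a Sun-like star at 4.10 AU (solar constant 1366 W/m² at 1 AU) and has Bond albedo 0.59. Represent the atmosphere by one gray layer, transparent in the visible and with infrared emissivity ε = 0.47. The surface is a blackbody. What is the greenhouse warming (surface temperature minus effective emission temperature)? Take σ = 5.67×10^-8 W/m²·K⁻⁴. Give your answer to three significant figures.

By the inverse-square law, S = 1366/4.10² = 81.26 W/m².
The planet radiates to space at T_e = [S(1−α)/(4σ)]^(1/4) = 110.1 K.
Surface balance with a leaky layer gives σT_s⁴ = σT_e⁴·2/(2−ε), so T_s = T_e·[2/(2−0.47)]^(1/4) = 117.7 K.
The atmosphere warms the surface by 7.625 K.

7.63 K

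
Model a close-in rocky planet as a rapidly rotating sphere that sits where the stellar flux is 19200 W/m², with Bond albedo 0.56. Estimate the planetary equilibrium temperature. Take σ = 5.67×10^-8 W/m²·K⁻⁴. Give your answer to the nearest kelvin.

439 kelvin

Absorbed flux (global mean): S(1−α)/4 = 19200·0.44/4 = 2112 W/m².
Set σT⁴ = 2112 → T = (2112/σ)^(1/4) = 439.3 K.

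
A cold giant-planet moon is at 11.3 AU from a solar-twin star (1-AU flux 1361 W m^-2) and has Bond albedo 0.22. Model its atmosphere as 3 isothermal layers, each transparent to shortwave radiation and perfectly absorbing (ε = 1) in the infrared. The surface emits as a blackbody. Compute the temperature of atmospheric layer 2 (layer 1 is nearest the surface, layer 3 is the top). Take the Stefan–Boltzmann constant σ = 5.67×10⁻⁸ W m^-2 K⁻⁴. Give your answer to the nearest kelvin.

By the inverse-square law, S = 1361/11.3² = 10.66 W m^-2.
Top-of-atmosphere balance: σT_e⁴ = S(1−α)/4 = 2.078 W m^-2 → T_e = 77.81 K.
The net upward flux σT_e⁴ is constant between every pair of levels, so T_k⁴ = (N+1−k)T_e⁴.
T_2 = (2)^(1/4)·77.81 = 92.53 K.

93 K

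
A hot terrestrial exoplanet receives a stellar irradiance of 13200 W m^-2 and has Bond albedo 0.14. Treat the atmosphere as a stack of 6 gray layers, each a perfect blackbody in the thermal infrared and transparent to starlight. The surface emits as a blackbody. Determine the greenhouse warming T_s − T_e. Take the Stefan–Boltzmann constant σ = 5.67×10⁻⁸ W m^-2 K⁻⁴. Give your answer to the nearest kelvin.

296 kelvin

The effective emission temperature is T_e = [S(1−α)/(4σ)]^¼ = 473.0 K.
Surface: T_s = (7)^¼·T_e = 769.4 K.
Warming: T_s − T_e = 296.4 K.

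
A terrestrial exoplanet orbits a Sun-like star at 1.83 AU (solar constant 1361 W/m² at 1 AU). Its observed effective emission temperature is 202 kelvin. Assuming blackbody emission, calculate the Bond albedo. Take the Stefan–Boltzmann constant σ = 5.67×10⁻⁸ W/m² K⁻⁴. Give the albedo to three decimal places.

Flux at the orbit: S = 1361/(1.83)² = 406.4 W/m².
From σT⁴ = S(1−α)/4 we invert for α: 1−α = 4σT⁴/S.
σT⁴ = 94.40 W/m², so 4σT⁴ = 377.6 W/m².
Hence α = 1 − 377.6/406.4 = 0.0708.

0.071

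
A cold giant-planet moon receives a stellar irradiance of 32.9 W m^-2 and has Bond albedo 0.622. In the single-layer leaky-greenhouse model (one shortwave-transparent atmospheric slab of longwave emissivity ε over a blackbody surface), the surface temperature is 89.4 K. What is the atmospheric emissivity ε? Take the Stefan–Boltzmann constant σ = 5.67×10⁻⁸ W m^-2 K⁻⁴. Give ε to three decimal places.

0.283

TOA balance gives T_e = 86.05 K.
T_s⁴ = T_e⁴·2/(2−ε) → ε = 2 − 2(T_e/T_s)⁴ = 2 − 2·(86.05/89.4)⁴ = 0.2832.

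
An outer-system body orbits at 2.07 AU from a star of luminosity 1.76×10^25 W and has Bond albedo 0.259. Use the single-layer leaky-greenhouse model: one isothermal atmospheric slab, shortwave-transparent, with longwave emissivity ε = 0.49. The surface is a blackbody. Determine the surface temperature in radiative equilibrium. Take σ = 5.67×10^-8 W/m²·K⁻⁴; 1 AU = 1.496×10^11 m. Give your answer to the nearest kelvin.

d = 2.07 × 1.496×10^11 m = 3.097×10^11 m.
S = L/(4πd²) = 14.60 W/m².
Effective emission temperature (TOA balance): σT_e⁴ = S(1−α)/4 = 2.706 W/m² → T_e = 83.11 K.
Surface balance with a leaky layer gives σT_s⁴ = σT_e⁴·2/(2−ε), so T_s = T_e·[2/(2−0.49)]^(1/4) = 89.16 K.

89 K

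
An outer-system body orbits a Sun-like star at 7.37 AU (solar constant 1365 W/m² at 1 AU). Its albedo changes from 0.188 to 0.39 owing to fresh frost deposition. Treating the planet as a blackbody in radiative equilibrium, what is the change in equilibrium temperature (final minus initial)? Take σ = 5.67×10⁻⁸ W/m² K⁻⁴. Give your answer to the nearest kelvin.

Flux at the orbit: S = 1365/(7.37)² = 25.13 W/m².
With α = 0.188, T₁ = 97.39 K.
Final:   T₂ = [S(1−0.39)/(4σ)]^(1/4) = 90.67 K.
Change: 90.67 − 97.39 = -6.721 K.

-7 K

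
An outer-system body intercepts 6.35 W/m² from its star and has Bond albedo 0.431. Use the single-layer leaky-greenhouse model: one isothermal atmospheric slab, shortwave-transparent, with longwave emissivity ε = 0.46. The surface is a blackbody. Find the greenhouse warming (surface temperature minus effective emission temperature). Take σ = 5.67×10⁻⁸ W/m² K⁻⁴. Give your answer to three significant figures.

4.27 kelvin

At the top of the atmosphere, σT_e⁴ = S(1−α)/4 = 0.9033 W/m², giving T_e = 63.18 K.
For a single slab of emissivity ε, T_s⁴ = 2T_e⁴/(2−ε); thus T_s = 63.18·(1.299)^(1/4) = 67.44 K.
The atmosphere warms the surface by 4.266 K.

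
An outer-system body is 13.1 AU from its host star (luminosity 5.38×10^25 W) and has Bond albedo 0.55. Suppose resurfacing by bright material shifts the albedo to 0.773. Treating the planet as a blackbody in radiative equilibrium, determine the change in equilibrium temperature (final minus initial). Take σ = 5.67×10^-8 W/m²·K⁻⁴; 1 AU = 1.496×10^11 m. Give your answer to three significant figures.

-6.06 K

Orbital distance: d = 13.1 AU = 1.960×10^12 m.
Flux at the orbit: S = L/(4πd²) = 5.38×10^25/(4π·(1.96×10^12)²) = 1.115 W/m².
Before: T₁ = [1.115·0.45/(4σ)]^(1/4) = 38.56 K.
With α = 0.773, T₂ = 32.50 K.
ΔT = T₂ − T₁ = -6.064 K.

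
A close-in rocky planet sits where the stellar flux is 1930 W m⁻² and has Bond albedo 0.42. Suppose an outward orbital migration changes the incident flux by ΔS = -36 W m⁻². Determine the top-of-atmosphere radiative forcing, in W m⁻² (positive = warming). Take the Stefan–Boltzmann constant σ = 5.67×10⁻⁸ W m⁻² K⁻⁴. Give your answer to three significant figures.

-5.22 W m⁻²

TOA radiative forcing: ΔF = (1−α)ΔS/4 = 0.58·(-36)/4 = -5.220 W m⁻².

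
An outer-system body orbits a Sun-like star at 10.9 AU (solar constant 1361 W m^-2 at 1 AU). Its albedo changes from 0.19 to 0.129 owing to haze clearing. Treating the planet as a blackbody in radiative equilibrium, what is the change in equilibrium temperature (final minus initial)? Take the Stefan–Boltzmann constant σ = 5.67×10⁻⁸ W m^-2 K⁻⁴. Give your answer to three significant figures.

Flux at the orbit: S = 1361/(10.9)² = 11.46 W m^-2.
Before: T₁ = [11.46·0.81/(4σ)]^(1/4) = 79.98 K.
With α = 0.129, T₂ = 81.44 K.
Change: 81.44 − 79.98 = 1.465 K.

1.46 kelvin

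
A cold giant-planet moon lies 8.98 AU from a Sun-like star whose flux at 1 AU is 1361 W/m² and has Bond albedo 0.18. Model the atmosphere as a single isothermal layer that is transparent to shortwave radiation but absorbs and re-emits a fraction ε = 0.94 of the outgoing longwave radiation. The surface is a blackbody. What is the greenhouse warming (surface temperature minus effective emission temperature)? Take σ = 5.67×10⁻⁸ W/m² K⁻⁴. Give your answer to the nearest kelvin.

Irradiance scales as 1/d², so S = 1361 W/m² × (1/8.98)² = 16.88 W/m².
Effective emission temperature (TOA balance): σT_e⁴ = S(1−α)/4 = 3.460 W/m² → T_e = 88.38 K.
The surface balance (absorbed SW + ε·downward IR = σT_s⁴) with T_a⁴ = T_s⁴/2 reduces to T_s = T_e·[2/(2−ε)]^¼ = 103.6 K.
Greenhouse warming: T_s − T_e = 15.20 K.

15 kelvin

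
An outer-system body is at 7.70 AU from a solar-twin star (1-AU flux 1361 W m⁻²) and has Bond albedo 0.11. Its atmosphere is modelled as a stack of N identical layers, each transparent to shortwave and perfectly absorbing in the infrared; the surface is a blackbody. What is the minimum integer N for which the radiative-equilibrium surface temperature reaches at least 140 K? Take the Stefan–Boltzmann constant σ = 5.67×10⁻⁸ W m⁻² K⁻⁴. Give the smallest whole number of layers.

By the inverse-square law, S = 1361/7.70² = 22.95 W m⁻².
Top-of-atmosphere balance: σT_e⁴ = S(1−α)/4 = 5.107 W m⁻² → T_e = 97.42 K.
Need (N+1)T_e⁴ ≥ T_s⁴, i.e. N+1 ≥ (140/97.42)⁴ = 4.265.
So N ≥ 3.265; the smallest integer is N = 4.

4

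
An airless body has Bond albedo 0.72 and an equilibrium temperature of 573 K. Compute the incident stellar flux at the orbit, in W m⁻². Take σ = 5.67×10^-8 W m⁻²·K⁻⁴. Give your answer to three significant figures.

From S(1−α)/4 = σT⁴: S = 4σT⁴/(1−α).
The emitted flux is σT⁴ = 6112 W m⁻².
S = 4·6112/0.28 = 87320 W m⁻².

87300 W m⁻²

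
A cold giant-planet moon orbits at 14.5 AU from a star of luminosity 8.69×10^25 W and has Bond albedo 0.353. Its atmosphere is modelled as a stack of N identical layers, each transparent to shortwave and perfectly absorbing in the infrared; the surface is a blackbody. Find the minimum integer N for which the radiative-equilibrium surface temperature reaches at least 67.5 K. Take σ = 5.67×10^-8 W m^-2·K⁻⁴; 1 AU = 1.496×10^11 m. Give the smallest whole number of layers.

d = 14.5 × 1.496×10^11 m = 2.169×10^12 m.
S = L/(4πd²) = 1.470 W m^-2.
The effective emission temperature is T_e = [S(1−α)/(4σ)]^¼ = 45.25 K.
Need (N+1)T_e⁴ ≥ T_s⁴, i.e. N+1 ≥ (67.5/45.25)⁴ = 4.952.
So N ≥ 3.952; the smallest integer is N = 4.

4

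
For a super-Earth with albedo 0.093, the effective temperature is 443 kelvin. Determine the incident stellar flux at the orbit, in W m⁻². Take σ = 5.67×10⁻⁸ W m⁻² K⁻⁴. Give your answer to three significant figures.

9630 W m⁻²

Invert the energy balance for S: S = 4σT⁴/(1−α).
σT⁴ = 5.67×10⁻⁸·(443)⁴ = 2184 W m⁻².
So S = 4×2184/(1−0.093) = 9631 W m⁻².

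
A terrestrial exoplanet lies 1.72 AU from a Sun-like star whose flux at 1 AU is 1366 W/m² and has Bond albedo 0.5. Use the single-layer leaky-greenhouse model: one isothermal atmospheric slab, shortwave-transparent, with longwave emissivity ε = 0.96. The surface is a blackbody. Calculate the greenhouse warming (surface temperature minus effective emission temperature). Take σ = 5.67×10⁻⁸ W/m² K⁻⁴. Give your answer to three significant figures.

31.7 K

Flux at the orbit: S = 1366/(1.72)² = 461.7 W/m².
The planet radiates to space at T_e = [S(1−α)/(4σ)]^(1/4) = 178.6 K.
For a single slab of emissivity ε, T_s⁴ = 2T_e⁴/(2−ε); thus T_s = 178.6·(1.923)^(1/4) = 210.3 K.
T_s − T_e = 210.3 − 178.6 = 31.72 K.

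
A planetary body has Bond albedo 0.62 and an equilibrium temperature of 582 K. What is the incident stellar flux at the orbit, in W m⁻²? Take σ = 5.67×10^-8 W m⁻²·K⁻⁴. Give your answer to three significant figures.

68500 W m⁻²

Invert the energy balance for S: S = 4σT⁴/(1−α).
σT⁴ = 5.67×10⁻⁸·(582)⁴ = 6505 W m⁻².
S = 4·6505/0.38 = 68480 W m⁻².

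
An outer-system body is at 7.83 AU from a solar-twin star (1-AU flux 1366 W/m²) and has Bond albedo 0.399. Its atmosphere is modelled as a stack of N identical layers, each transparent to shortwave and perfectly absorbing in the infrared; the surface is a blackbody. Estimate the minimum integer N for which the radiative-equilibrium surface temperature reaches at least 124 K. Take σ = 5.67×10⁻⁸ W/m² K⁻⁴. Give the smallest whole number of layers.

Flux at the orbit: S = 1366/(7.83)² = 22.28 W/m².
Top-of-atmosphere balance: σT_e⁴ = S(1−α)/4 = 3.348 W/m² → T_e = 87.66 K.
T_s = (N+1)^(1/4)·T_e ≥ 124 K requires N+1 ≥ (T_s/T_e)⁴ = (124/87.66)⁴ = 4.004.
Rounding up, N = 4.

4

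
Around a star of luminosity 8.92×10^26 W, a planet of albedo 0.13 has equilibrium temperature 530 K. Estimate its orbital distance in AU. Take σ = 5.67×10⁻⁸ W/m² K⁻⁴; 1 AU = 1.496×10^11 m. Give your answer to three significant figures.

0.393 AU

Energy balance gives S = 4σT⁴/(1−α) = 20570 W/m².
S = L/(4πd²) → d = √(L/4πS) = √(8.92×10^26/(4π·20570)) = 5.874×10^10 m = 0.3927 AU.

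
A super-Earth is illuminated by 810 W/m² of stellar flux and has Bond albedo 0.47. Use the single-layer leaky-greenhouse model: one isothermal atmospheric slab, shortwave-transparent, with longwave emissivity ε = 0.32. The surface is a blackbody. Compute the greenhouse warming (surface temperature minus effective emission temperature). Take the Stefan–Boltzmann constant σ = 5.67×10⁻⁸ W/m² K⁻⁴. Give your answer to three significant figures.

9.29 kelvin

At the top of the atmosphere, σT_e⁴ = S(1−α)/4 = 107.3 W/m², giving T_e = 208.6 K.
The surface balance (absorbed SW + ε·downward IR = σT_s⁴) with T_a⁴ = T_s⁴/2 reduces to T_s = T_e·[2/(2−ε)]^¼ = 217.9 K.
The atmosphere warms the surface by 9.293 K.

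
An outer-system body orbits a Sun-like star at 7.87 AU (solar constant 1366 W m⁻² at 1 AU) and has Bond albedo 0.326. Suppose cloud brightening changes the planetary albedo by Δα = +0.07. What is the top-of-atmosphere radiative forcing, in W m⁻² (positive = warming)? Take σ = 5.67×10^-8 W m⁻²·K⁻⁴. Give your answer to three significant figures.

-0.386 W m⁻²

By the inverse-square law, S = 1366/7.87² = 22.05 W m⁻².
TOA radiative forcing: ΔF = −S·Δα/4 = −22.05·(+0.07)/4 = -0.3860 W m⁻².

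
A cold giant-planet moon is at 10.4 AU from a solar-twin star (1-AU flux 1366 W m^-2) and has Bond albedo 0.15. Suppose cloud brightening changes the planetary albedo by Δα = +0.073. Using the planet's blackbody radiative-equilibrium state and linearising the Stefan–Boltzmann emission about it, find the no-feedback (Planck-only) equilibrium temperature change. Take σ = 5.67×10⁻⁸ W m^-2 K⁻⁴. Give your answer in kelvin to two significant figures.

Irradiance scales as 1/d², so S = 1366 W m^-2 × (1/10.4)² = 12.63 W m^-2.
The baseline emission temperature is T_e = 82.94 K.
TOA radiative forcing: ΔF = −S·Δα/4 = −12.63·(+0.073)/4 = -0.2305 W m^-2.
Planck response: λ_P = 4σT_e³ = 4·5.67×10⁻⁸·(82.94)³ = 0.1294 W m^-2/K.
So ΔT₀ = -0.2305/0.1294 = -1.78 K.

-1.8 kelvin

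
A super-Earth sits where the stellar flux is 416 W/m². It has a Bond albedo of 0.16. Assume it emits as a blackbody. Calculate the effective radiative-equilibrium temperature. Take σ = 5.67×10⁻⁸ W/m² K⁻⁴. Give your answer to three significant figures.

198 K

Averaging over the sphere, the absorbed flux is S(1−α)/4 = 87.36 W/m².
Set σT⁴ = 87.36 → T = (87.36/σ)^(1/4) = 198.1 K.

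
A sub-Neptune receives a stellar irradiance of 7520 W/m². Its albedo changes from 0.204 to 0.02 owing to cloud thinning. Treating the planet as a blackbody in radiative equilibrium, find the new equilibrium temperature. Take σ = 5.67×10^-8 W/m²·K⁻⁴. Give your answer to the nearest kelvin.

T₂ = [S(1−α₂)/(4σ)]^(1/4) = [7520·0.98/(4σ)]^(1/4) = 424.6 K.

425 K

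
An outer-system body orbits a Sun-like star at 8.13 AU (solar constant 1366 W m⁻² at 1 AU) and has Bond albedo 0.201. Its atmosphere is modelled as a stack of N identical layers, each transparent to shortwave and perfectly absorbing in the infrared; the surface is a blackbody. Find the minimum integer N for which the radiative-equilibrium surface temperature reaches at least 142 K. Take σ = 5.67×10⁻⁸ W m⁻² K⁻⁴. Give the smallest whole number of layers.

5

Irradiance scales as 1/d², so S = 1366 W m⁻² × (1/8.13)² = 20.67 W m⁻².
OLR = S(1−α)/4 = 4.128 W m⁻²; the top layer radiates at T_e = 92.37 K.
T_s = (N+1)^(1/4)·T_e ≥ 142 K requires N+1 ≥ (T_s/T_e)⁴ = (142/92.37)⁴ = 5.584.
Rounding up, N = 5.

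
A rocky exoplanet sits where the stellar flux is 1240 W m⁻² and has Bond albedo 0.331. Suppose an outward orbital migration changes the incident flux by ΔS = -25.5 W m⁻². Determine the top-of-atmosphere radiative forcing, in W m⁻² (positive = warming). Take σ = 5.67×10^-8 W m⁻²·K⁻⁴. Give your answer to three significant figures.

TOA radiative forcing: ΔF = (1−α)ΔS/4 = 0.669·(-25.5)/4 = -4.265 W m⁻².

-4.26 W m⁻²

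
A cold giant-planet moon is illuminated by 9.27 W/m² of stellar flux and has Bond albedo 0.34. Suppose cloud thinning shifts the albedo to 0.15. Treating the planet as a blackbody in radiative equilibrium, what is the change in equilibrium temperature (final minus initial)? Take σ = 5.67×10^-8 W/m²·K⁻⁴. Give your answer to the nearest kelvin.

Initial: T₁ = [S(1−0.34)/(4σ)]^(1/4) = 72.07 K.
Final:   T₂ = [S(1−0.15)/(4σ)]^(1/4) = 76.77 K.
ΔT = T₂ − T₁ = 4.706 K.

5 K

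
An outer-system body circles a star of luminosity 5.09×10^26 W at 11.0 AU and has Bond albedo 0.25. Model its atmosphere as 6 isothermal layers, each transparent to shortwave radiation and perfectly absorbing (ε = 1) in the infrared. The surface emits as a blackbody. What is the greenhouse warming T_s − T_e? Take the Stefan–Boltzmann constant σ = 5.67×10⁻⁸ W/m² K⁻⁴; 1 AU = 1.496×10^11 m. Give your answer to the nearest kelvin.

53 K

Orbital distance: d = 11.0 AU = 1.646×10^12 m.
Flux at the orbit: S = L/(4πd²) = 5.09×10^26/(4π·(1.65×10^12)²) = 14.96 W/m².
OLR = S(1−α)/4 = 2.805 W/m²; the top layer radiates at T_e = 83.86 K.
T_s = (N+1)^(1/4)·T_e = 136.4 K.
So the greenhouse effect raises the surface by 136.4 − 83.86 = 52.55 K.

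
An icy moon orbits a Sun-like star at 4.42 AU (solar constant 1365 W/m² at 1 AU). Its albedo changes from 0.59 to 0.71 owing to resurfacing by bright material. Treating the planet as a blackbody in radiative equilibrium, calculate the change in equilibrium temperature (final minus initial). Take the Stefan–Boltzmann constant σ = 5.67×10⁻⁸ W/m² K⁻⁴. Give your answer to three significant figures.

Flux at the orbit: S = 1365/(4.42)² = 69.87 W/m².
With α = 0.59, T₁ = 106.0 K.
With α = 0.71, T₂ = 97.22 K.
Change: 97.22 − 106.0 = -8.791 K.

-8.79 K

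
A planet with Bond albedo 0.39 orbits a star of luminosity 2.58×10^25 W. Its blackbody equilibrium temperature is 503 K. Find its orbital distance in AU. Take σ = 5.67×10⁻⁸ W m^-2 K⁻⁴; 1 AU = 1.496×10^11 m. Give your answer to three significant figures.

0.0621 AU

Required flux: S = 4σT⁴/(1−α) = 23800 W m^-2.
S = L/(4πd²) → d = √(L/4πS) = √(2.58×10^25/(4π·23800)) = 9.288×10^9 m = 0.06208 AU.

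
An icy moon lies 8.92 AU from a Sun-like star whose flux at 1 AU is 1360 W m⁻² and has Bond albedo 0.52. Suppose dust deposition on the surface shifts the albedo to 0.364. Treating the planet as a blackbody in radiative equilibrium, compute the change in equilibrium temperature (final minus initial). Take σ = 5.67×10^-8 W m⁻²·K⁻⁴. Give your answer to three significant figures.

5.65 K

By the inverse-square law, S = 1360/8.92² = 17.09 W m⁻².
With α = 0.52, T₁ = 77.55 K.
Final:   T₂ = [S(1−0.364)/(4σ)]^(1/4) = 83.21 K.
Change: 83.21 − 77.55 = 5.653 K.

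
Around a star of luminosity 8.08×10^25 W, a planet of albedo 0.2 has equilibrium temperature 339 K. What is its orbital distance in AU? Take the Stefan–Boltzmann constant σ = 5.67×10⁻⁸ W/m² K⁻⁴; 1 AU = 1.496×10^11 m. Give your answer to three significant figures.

The flux needed for this T is 4σT⁴/(1−0.2) = 3744 W/m².
From L = 4πd²S, d = √(8.08×10^25/(4π·3744)) = 4.144×10^10 m = 0.2770 AU.

0.277 AU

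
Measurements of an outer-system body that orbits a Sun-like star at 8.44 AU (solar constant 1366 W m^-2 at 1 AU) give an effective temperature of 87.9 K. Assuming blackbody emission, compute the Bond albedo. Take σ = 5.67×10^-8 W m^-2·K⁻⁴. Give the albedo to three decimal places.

0.294

Irradiance scales as 1/d², so S = 1366 W m^-2 × (1/8.44)² = 19.18 W m^-2.
From σT⁴ = S(1−α)/4 we invert for α: 1−α = 4σT⁴/S.
4σT⁴ = 4·5.67×10⁻⁸·(87.9)⁴ = 13.54 W m^-2.
1−α = 13.54/19.18 = 0.7060, so α = 0.2940.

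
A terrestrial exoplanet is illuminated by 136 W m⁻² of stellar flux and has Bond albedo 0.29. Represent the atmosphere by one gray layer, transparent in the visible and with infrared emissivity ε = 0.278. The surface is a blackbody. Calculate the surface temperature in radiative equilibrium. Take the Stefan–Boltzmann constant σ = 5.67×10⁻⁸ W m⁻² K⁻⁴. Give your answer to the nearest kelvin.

149 K

The planet radiates to space at T_e = [S(1−α)/(4σ)]^(1/4) = 143.6 K.
For a single slab of emissivity ε, T_s⁴ = 2T_e⁴/(2−ε); thus T_s = 143.6·(1.161)^(1/4) = 149.1 K.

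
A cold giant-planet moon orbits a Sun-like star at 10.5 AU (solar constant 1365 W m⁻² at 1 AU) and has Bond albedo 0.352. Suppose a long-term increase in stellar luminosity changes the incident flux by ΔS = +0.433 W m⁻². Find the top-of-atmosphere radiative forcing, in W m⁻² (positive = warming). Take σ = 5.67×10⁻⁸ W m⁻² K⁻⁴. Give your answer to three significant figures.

By the inverse-square law, S = 1365/10.5² = 12.38 W m⁻².
Only a fraction (1−α) is absorbed and it's spread over 4πR², so ΔF = (1−α)ΔS/4 = 0.07015 W m⁻².

0.0701 W m⁻²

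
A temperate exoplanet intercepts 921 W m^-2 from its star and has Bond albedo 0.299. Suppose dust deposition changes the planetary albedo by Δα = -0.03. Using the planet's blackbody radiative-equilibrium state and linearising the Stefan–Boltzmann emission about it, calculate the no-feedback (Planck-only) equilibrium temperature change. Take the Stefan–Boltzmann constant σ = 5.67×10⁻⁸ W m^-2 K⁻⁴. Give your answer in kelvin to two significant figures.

2.5 K

The baseline emission temperature is T_e = 231.0 K.
ΔF = −(S/4)Δα = −(921.0/4)×(-0.03) = 6.907 W m^-2.
Linearising σT⁴ gives d(σT⁴)/dT = 4σT_e³ = 2.795 W m^-2 per K.
ΔT₀ = ΔF/λ_P = 6.907/2.795 = 2.47 K.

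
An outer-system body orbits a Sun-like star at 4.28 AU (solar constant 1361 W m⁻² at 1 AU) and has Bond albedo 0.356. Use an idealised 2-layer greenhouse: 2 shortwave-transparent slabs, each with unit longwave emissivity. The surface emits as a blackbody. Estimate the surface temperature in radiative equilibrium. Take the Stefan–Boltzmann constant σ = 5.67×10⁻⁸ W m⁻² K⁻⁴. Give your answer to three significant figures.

159 K

By the inverse-square law, S = 1361/4.28² = 74.30 W m⁻².
Top-of-atmosphere balance: σT_e⁴ = S(1−α)/4 = 11.96 W m⁻² → T_e = 120.5 K.
For an N-layer opaque stack, T_s⁴ = (N+1)T_e⁴, hence T_s = (3)^(1/4)×120.5 K = 158.6 K.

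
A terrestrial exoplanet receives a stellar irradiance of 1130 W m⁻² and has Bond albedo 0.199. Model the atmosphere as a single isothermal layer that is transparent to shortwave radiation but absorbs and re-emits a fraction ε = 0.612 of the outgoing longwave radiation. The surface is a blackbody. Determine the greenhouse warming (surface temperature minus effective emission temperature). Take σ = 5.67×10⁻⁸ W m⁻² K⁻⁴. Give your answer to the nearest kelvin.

24 K

The planet radiates to space at T_e = [S(1−α)/(4σ)]^(1/4) = 251.3 K.
For a single slab of emissivity ε, T_s⁴ = 2T_e⁴/(2−ε); thus T_s = 251.3·(1.441)^(1/4) = 275.4 K.
The atmosphere warms the surface by 24.03 K.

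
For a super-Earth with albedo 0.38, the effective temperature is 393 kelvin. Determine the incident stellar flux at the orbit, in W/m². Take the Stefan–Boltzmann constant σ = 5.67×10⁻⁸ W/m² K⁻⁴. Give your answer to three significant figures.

8730 W/m²

Invert the energy balance for S: S = 4σT⁴/(1−α).
σT⁴ = 5.67×10⁻⁸·(393)⁴ = 1353 W/m².
So S = 4×1353/(1−0.38) = 8726 W/m².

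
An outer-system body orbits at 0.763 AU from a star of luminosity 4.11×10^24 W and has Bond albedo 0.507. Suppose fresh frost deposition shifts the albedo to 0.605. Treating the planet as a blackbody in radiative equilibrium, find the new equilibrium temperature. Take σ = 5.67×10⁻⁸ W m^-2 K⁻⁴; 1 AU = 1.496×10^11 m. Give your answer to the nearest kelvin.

d = 0.763 × 1.496×10^11 m = 1.141×10^11 m.
Flux at the orbit: S = L/(4πd²) = 4.11×10^24/(4π·(1.14×10^11)²) = 25.10 W m^-2.
New equilibrium: T₂ = [(1−0.605)·25.10/(4σ)]^(1/4) = 81.31 K.

81 K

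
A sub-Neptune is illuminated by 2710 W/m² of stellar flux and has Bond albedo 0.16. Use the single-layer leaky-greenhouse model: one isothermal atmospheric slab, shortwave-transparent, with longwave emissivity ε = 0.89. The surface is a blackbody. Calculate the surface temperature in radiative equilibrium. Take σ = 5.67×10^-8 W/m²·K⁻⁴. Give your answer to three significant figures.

Effective emission temperature (TOA balance): σT_e⁴ = S(1−α)/4 = 569.1 W/m² → T_e = 316.5 K.
The surface balance (absorbed SW + ε·downward IR = σT_s⁴) with T_a⁴ = T_s⁴/2 reduces to T_s = T_e·[2/(2−ε)]^¼ = 366.7 K.

367 K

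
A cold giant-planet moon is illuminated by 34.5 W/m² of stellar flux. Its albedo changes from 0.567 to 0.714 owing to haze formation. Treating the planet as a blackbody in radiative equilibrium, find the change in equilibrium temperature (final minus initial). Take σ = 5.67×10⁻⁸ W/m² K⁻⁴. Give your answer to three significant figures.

With α = 0.567, T₁ = 90.09 K.
Final:   T₂ = [S(1−0.714)/(4σ)]^(1/4) = 81.21 K.
Change: 81.21 − 90.09 = -8.873 K.

-8.87 K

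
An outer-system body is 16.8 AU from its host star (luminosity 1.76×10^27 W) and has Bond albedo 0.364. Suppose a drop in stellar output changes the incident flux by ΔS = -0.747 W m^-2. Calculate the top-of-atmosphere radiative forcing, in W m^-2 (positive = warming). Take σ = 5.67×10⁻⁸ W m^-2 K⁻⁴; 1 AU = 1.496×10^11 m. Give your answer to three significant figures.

-0.119 W m^-2

d = 16.8 × 1.496×10^11 m = 2.513×10^12 m.
Flux at the orbit: S = L/(4πd²) = 1.76×10^27/(4π·(2.51×10^12)²) = 22.17 W m^-2.
Only a fraction (1−α) is absorbed and it's spread over 4πR², so ΔF = (1−α)ΔS/4 = -0.1188 W m^-2.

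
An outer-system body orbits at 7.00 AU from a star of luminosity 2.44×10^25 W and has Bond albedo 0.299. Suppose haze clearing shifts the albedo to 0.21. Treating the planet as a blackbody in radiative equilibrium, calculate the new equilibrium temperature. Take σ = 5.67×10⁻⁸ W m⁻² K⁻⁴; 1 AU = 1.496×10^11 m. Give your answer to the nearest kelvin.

Orbital distance: d = 7.00 AU = 1.047×10^12 m.
Flux at the orbit: S = L/(4πd²) = 2.44×10^25/(4π·(1.05×10^12)²) = 1.771 W m⁻².
With the new albedo, S(1−α₂)/4 = 0.3497 W m⁻², so T₂ = 49.83 K.

50 kelvin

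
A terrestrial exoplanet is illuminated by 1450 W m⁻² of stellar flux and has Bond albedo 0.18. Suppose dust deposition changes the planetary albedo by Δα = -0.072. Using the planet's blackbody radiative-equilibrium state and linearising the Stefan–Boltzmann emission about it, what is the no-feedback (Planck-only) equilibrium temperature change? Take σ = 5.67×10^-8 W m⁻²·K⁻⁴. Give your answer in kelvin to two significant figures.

The baseline emission temperature is T_e = 269.1 K.
TOA radiative forcing: ΔF = −S·Δα/4 = −1450·(-0.072)/4 = 26.10 W m⁻².
Planck response: λ_P = 4σT_e³ = 4·5.67×10⁻⁸·(269.1)³ = 4.419 W m⁻²/K.
ΔT₀ = ΔF/λ_P = 26.10/4.419 = 5.91 K.

5.9 K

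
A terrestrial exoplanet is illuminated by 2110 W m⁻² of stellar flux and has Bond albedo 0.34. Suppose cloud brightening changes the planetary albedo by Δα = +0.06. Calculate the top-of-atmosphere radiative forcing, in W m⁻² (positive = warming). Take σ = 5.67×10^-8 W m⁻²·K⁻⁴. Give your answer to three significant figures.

-31.6 W m⁻²

The change in absorbed flux is Δ[S(1−α)/4] = −SΔα/4 = -31.65 W m⁻².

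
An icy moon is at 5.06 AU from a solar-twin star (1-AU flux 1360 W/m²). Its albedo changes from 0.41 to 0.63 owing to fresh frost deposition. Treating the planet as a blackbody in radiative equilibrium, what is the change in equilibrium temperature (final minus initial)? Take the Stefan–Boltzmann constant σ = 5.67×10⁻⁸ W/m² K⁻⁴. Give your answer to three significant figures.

-11.9 K

By the inverse-square law, S = 1360/5.06² = 53.12 W/m².
Initial: T₁ = [S(1−0.41)/(4σ)]^(1/4) = 108.4 K.
After:  T₂ = [53.12·0.37/(4σ)]^(1/4) = 96.48 K.
Change: 96.48 − 108.4 = -11.94 K.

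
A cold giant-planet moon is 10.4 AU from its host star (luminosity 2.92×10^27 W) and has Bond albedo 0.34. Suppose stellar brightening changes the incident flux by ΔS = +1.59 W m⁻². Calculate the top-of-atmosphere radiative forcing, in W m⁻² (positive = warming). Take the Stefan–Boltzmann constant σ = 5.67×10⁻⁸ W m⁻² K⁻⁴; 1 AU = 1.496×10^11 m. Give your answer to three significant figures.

d = 10.4 × 1.496×10^11 m = 1.556×10^12 m.
Spreading L over a sphere of radius d: S = 2.92×10^27/(4π·1.56×10^12²) = 95.99 W m⁻².
ΔF = Δ[S(1−α)]/4 = (1−0.34)·+1.59/4 = 0.2623 W m⁻².

0.262 W m⁻²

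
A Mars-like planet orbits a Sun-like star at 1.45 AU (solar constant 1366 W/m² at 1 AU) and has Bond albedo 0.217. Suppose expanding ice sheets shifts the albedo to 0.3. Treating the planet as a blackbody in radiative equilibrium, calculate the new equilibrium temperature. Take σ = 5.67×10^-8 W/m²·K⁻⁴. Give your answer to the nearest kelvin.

Irradiance scales as 1/d², so S = 1366 W/m² × (1/1.45)² = 649.7 W/m².
With the new albedo, S(1−α₂)/4 = 113.7 W/m², so T₂ = 211.6 K.

212 K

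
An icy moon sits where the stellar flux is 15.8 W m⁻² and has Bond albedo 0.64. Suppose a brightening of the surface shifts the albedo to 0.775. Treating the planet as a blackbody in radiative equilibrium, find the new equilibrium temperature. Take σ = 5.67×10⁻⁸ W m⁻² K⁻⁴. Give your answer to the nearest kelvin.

63 K

With the new albedo, S(1−α₂)/4 = 0.8887 W m⁻², so T₂ = 62.92 K.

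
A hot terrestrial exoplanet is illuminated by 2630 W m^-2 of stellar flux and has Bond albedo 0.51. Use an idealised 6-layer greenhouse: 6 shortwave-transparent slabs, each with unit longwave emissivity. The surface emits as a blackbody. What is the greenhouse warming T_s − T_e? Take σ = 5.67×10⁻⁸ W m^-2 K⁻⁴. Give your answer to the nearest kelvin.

Top-of-atmosphere balance: σT_e⁴ = S(1−α)/4 = 322.2 W m^-2 → T_e = 274.6 K.
T_s = (N+1)^(1/4)·T_e = 446.6 K.
So the greenhouse effect raises the surface by 446.6 − 274.6 = 172.0 K.

172 kelvin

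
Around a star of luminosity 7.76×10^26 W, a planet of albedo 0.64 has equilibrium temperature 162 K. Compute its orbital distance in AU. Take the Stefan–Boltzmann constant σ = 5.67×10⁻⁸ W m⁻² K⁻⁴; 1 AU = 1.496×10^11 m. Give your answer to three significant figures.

2.52 AU

Required flux: S = 4σT⁴/(1−α) = 433.9 W m⁻².
From L = 4πd²S, d = √(7.76×10^26/(4π·433.9)) = 3.772×10^11 m = 2.522 AU.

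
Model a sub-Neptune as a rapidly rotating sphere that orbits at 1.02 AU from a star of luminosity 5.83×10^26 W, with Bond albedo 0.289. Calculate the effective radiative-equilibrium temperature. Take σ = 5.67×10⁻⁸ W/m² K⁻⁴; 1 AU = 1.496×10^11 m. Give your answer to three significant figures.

281 K

d = 1.02 × 1.496×10^11 m = 1.526×10^11 m.
S = L/(4πd²) = 1992 W/m².
Averaging over the sphere, the absorbed flux is S(1−α)/4 = 354.2 W/m².
Balancing against σT⁴: T = (354.2/5.67×10⁻⁸)^(1/4) = 281.1 K.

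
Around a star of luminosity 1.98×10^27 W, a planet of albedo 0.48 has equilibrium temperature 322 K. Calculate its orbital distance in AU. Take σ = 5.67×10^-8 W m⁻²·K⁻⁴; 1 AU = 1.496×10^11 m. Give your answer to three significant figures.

1.23 AU

Energy balance gives S = 4σT⁴/(1−α) = 4689 W m⁻².
From L = 4πd²S, d = √(1.98×10^27/(4π·4689)) = 1.833×10^11 m = 1.225 AU.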